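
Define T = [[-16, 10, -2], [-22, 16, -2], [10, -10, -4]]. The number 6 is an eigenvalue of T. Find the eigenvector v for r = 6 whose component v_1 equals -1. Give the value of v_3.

1

T − 6I = [[-22, 10, -2], [-22, 10, -2], [10, -10, -10]].
Solving (T − 6I)v = 0 gives the eigenspace spanned by (-1, -2, 1).
With v_1 = -1, v = (-1, -2, 1), so v_3 = 1.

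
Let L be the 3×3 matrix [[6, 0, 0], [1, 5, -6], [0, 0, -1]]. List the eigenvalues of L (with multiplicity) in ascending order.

-1, 5, 6

Characteristic polynomial: p(r) = r^3 - 10r^2 + 19r + 30 = (r - 6)(r - 5)(r + 1).
Roots (with multiplicity): -1, 5, 6.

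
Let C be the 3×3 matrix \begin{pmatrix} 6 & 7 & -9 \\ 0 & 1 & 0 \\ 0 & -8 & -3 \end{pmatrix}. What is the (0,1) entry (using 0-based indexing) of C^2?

121

Characteristic polynomial: s^3 - 4s^2 - 15s + 18 = (s - 6)(s - 1)(s + 3), so the eigenvalues are -3, 1, 6.
s=6: eigenvector (1, 0, 0).
s=1: eigenvector (-5, 1, -2).
s=-3: eigenvector (1, 0, 1).
P = [[1, -5, 1], [0, 1, 0], [0, -2, 1]], D = diag(6, 1, -3), P⁻¹ = [[1, 3, -1], [0, 1, 0], [0, 2, 1]].
C² = P·diag(36, 1, 9)·P⁻¹ = [[36, 121, -27], [0, 1, 0], [0, 16, 9]].
The requested entry is 121.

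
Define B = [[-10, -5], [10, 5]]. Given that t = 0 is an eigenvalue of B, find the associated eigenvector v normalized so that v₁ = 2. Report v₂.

-4

B = [[-10, -5], [10, 5]].
Solving (B)v = 0 gives the eigenspace spanned by (2, -4).
With v₁ = 2, v = (2, -4), so v₂ = -4.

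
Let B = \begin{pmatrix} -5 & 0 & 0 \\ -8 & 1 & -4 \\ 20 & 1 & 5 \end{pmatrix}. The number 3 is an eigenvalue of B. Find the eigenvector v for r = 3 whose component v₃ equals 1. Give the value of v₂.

B − 3I = [[-8, 0, 0], [-8, -2, -4], [20, 1, 2]].
Solving (B − 3I)v = 0 gives the eigenspace spanned by (0, -2, 1).
With v₃ = 1, v = (0, -2, 1), so v₂ = -2.

-2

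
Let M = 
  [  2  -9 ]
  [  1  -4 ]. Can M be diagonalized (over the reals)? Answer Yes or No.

Characteristic polynomial: p(λ) = λ^2 + 2λ + 1 = (λ + 1)^2.
λ = -1 has algebraic multiplicity 2; rank(M + 1I) = 1, so geometric multiplicity = 1.
Geometric multiplicity < algebraic multiplicity, so M is not diagonalizable.

No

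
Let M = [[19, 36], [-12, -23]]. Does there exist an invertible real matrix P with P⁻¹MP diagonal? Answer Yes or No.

Yes

Characteristic polynomial: p(λ) = λ^2 + 4λ - 5 = (λ - 1)(λ + 5).
All 2 eigenvalues are distinct, so M is diagonalizable.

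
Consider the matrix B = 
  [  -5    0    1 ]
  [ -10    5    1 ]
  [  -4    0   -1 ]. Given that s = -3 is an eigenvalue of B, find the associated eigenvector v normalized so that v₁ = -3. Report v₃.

B + 3I = [[-2, 0, 1], [-10, 8, 1], [-4, 0, 2]].
Solving (B + 3I)v = 0 gives the eigenspace spanned by (-3, -3, -6).
With v₁ = -3, v = (-3, -3, -6), so v₃ = -6.

-6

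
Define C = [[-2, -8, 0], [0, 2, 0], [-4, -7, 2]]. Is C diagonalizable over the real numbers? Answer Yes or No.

Characteristic polynomial: p(t) = t^3 - 2t^2 - 4t + 8 = (t - 2)^2(t + 2).
t = 2 has algebraic multiplicity 2; rank(C − 2I) = 2, so geometric multiplicity = 1.
Geometric multiplicity < algebraic multiplicity, so C is not diagonalizable.

No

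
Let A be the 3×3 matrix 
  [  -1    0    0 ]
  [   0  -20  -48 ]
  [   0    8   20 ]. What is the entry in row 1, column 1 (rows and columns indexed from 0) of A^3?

-320

Characteristic polynomial: λ^3 + λ^2 - 16λ - 16 = (λ - 4)(λ + 1)(λ + 4), so the eigenvalues are -4, -1, 4.
λ=-4: eigenvector (0, 3, -1).
λ=4: eigenvector (0, 2, -1).
λ=-1: eigenvector (1, 0, 0).
P = [[0, 0, 1], [3, 2, 0], [-1, -1, 0]], D = diag(-4, 4, -1), P⁻¹ = [[0, 1, 2], [0, -1, -3], [1, 0, 0]].
A³ = P·diag(-64, 64, -1)·P⁻¹ = [[-1, 0, 0], [0, -320, -768], [0, 128, 320]].
The requested entry is -320.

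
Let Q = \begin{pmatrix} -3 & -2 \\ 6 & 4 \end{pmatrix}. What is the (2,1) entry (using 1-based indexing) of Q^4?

6

Characteristic polynomial: r^2 - r = r(r - 1), so the eigenvalues are 0, 1.
r=1: eigenvector (1, -2).
r=0: eigenvector (2, -3).
P = [[1, 2], [-2, -3]], D = diag(1, 0), P⁻¹ = [[-3, -2], [2, 1]].
Q⁴ = P·diag(1, 0)·P⁻¹ = [[-3, -2], [6, 4]].
The requested entry is 6.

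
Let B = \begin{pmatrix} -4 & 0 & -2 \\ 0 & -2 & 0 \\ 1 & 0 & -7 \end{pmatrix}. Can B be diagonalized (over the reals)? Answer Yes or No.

Yes

Characteristic polynomial: p(s) = s^3 + 13s^2 + 52s + 60 = (s + 2)(s + 5)(s + 6).
All 3 eigenvalues are distinct, so B is diagonalizable.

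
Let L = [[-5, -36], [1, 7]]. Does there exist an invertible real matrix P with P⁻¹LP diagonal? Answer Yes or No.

Characteristic polynomial: p(t) = t^2 - 2t + 1 = (t - 1)^2.
t = 1 has algebraic multiplicity 2; rank(L − 1I) = 1, so geometric multiplicity = 1.
Geometric multiplicity < algebraic multiplicity, so L is not diagonalizable.

No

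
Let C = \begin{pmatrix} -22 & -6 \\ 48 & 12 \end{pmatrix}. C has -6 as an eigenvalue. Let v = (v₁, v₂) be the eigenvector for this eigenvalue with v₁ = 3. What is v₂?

C + 6I = [[-16, -6], [48, 18]].
Solving (C + 6I)v = 0 gives the eigenspace spanned by (3, -8).
With v₁ = 3, v = (3, -8), so v₂ = -8.

-8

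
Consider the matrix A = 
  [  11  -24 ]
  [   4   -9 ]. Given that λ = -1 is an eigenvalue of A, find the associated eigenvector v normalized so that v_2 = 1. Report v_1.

A + 1I = [[12, -24], [4, -8]].
Solving (A + 1I)v = 0 gives the eigenspace spanned by (2, 1).
With v_2 = 1, v = (2, 1), so v_1 = 2.

2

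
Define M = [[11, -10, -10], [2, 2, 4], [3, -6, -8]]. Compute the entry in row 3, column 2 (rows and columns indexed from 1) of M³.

Characteristic polynomial: r^3 - 5r^2 - 8r + 12 = (r - 6)(r - 1)(r + 2), so the eigenvalues are -2, 1, 6.
r=1: eigenvector (-1, -2, 1).
r=-2: eigenvector (0, -1, 1).
r=6: eigenvector (2, 1, 0).
P = [[-1, 0, 2], [-2, -1, 1], [1, 1, 0]], D = diag(1, -2, 6), P⁻¹ = [[1, -2, -2], [-1, 2, 3], [1, -1, -1]].
M³ = P·diag(1, -8, 216)·P⁻¹ = [[431, -430, -430], [206, -196, -188], [9, -18, -26]].
The requested entry is -18.

-18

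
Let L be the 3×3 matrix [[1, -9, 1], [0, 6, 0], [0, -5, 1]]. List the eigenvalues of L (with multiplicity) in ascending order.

Characteristic polynomial: p(λ) = λ^3 - 8λ^2 + 13λ - 6 = (λ - 6)(λ - 1)^2.
Roots (with multiplicity): 1, 1, 6.

1, 1, 6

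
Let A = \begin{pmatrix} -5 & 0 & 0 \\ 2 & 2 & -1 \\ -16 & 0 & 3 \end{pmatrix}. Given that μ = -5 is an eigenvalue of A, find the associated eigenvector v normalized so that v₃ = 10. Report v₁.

5

A + 5I = [[0, 0, 0], [2, 7, -1], [-16, 0, 8]].
Solving (A + 5I)v = 0 gives the eigenspace spanned by (5, 0, 10).
With v₃ = 10, v = (5, 0, 10), so v₁ = 5.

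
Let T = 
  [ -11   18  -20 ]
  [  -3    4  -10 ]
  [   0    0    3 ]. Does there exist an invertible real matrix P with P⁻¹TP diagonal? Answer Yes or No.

Yes

Characteristic polynomial: p(s) = s^3 + 4s^2 - 11s - 30 = (s - 3)(s + 2)(s + 5).
All 3 eigenvalues are distinct, so T is diagonalizable.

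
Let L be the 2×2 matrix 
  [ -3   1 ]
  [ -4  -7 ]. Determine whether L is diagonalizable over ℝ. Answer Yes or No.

Characteristic polynomial: p(μ) = μ^2 + 10μ + 25 = (μ + 5)^2.
μ = -5 has algebraic multiplicity 2; rank(L + 5I) = 1, so geometric multiplicity = 1.
Geometric multiplicity < algebraic multiplicity, so L is not diagonalizable.

No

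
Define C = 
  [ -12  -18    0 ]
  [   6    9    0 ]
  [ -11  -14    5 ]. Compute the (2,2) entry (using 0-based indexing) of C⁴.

Characteristic polynomial: t^3 - 2t^2 - 15t = t(t - 5)(t + 3), so the eigenvalues are -3, 0, 5.
t=0: eigenvector (-3, 2, -1).
t=-3: eigenvector (-2, 1, -1).
t=5: eigenvector (0, 0, 1).
P = [[-3, -2, 0], [2, 1, 0], [-1, -1, 1]], D = diag(0, -3, 5), P⁻¹ = [[1, 2, 0], [-2, -3, 0], [-1, -1, 1]].
C⁴ = P·diag(0, 81, 625)·P⁻¹ = [[324, 486, 0], [-162, -243, 0], [-463, -382, 625]].
The requested entry is 625.

625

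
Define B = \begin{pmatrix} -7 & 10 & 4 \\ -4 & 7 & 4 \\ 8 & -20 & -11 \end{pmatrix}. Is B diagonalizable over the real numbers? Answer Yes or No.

Yes

Characteristic polynomial: p(t) = t^3 + 11t^2 + 39t + 45 = (t + 3)^2(t + 5).
t = -3 has algebraic multiplicity 2; rank(B + 3I) = 1, so geometric multiplicity = 2.
Every eigenvalue has geometric = algebraic multiplicity, so B is diagonalizable.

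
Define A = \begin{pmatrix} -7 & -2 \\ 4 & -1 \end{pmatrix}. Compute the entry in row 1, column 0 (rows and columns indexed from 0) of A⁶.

Characteristic polynomial: μ^2 + 8μ + 15 = (μ + 3)(μ + 5), so the eigenvalues are -5, -3.
μ=-3: eigenvector (-1, 2).
μ=-5: eigenvector (-1, 1).
P = [[-1, -1], [2, 1]], D = diag(-3, -5), P⁻¹ = [[1, 1], [-2, -1]].
A⁶ = P·diag(729, 15625)·P⁻¹ = [[30521, 14896], [-29792, -14167]].
The requested entry is -29792.

-29792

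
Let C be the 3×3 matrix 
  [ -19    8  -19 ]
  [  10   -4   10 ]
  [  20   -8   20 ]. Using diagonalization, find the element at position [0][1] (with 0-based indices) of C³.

Characteristic polynomial: s^3 + 3s^2 - 4s = s(s - 1)(s + 4), so the eigenvalues are -4, 0, 1.
s=-4: eigenvector (-2, 1, 2).
s=1: eigenvector (-3, 2, 4).
s=0: eigenvector (-1, 0, 1).
P = [[-2, -3, -1], [1, 2, 0], [2, 4, 1]], D = diag(-4, 1, 0), P⁻¹ = [[-2, 1, -2], [1, 0, 1], [0, -2, 1]].
C³ = P·diag(-64, 1, 0)·P⁻¹ = [[-259, 128, -259], [130, -64, 130], [260, -128, 260]].
The requested entry is 128.

128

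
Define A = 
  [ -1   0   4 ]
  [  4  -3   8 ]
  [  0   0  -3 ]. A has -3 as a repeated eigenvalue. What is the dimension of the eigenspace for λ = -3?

2

A + 3I = [[2, 0, 4], [4, 0, 8], [0, 0, 0]].
This matrix has rank 1, so its null space has dimension 3 − 1 = 2.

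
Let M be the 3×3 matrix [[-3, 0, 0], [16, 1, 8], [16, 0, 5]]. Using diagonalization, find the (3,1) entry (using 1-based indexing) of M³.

Characteristic polynomial: s^3 - 3s^2 - 13s + 15 = (s - 5)(s - 1)(s + 3), so the eigenvalues are -3, 1, 5.
s=-3: eigenvector (1, 0, -2).
s=5: eigenvector (0, 2, 1).
s=1: eigenvector (0, 1, 0).
P = [[1, 0, 0], [0, 2, 1], [-2, 1, 0]], D = diag(-3, 5, 1), P⁻¹ = [[1, 0, 0], [2, 0, 1], [-4, 1, -2]].
M³ = P·diag(-27, 125, 1)·P⁻¹ = [[-27, 0, 0], [496, 1, 248], [304, 0, 125]].
The requested entry is 304.

304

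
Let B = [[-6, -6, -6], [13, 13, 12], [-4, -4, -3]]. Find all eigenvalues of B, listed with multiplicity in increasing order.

Characteristic polynomial: p(μ) = μ^3 - 4μ^2 + 3μ = μ(μ - 3)(μ - 1).
Roots (with multiplicity): 0, 1, 3.

0, 1, 3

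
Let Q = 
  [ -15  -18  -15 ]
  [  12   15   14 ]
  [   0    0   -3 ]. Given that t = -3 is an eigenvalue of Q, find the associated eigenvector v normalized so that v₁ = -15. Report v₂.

10

Q + 3I = [[-12, -18, -15], [12, 18, 14], [0, 0, 0]].
Solving (Q + 3I)v = 0 gives the eigenspace spanned by (-15, 10, 0).
With v₁ = -15, v = (-15, 10, 0), so v₂ = 10.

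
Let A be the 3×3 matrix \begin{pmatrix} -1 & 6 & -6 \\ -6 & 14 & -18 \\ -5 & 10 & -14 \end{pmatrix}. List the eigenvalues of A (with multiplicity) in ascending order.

Characteristic polynomial: p(t) = t^3 + t^2 - 10t + 8 = (t - 2)(t - 1)(t + 4).
Roots (with multiplicity): -4, 1, 2.

-4, 1, 2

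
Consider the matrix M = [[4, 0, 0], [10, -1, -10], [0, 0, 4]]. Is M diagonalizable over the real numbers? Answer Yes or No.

Characteristic polynomial: p(λ) = λ^3 - 7λ^2 + 8λ + 16 = (λ - 4)^2(λ + 1).
λ = 4 has algebraic multiplicity 2; rank(M − 4I) = 1, so geometric multiplicity = 2.
Every eigenvalue has geometric = algebraic multiplicity, so M is diagonalizable.

Yes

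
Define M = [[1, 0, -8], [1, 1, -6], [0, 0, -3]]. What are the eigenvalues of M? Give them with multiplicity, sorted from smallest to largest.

-3, 1, 1

Characteristic polynomial: p(r) = r^3 + r^2 - 5r + 3 = (r - 1)^2(r + 3).
Roots (with multiplicity): -3, 1, 1.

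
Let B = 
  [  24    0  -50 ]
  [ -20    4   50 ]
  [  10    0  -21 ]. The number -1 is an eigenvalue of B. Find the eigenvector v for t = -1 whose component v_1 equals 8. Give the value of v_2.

-8

B + 1I = [[25, 0, -50], [-20, 5, 50], [10, 0, -20]].
Solving (B + 1I)v = 0 gives the eigenspace spanned by (8, -8, 4).
With v_1 = 8, v = (8, -8, 4), so v_2 = -8.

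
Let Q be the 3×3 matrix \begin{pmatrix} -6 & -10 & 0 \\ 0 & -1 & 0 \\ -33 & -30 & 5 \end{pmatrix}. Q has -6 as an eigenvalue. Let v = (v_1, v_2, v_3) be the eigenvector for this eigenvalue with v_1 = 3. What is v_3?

9

Q + 6I = [[0, -10, 0], [0, 5, 0], [-33, -30, 11]].
Solving (Q + 6I)v = 0 gives the eigenspace spanned by (3, 0, 9).
With v_1 = 3, v = (3, 0, 9), so v_3 = 9.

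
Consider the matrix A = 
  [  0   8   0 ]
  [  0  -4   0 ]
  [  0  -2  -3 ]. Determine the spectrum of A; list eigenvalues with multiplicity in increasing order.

-4, -3, 0

Characteristic polynomial: p(t) = t^3 + 7t^2 + 12t = t(t + 3)(t + 4).
Roots (with multiplicity): -4, -3, 0.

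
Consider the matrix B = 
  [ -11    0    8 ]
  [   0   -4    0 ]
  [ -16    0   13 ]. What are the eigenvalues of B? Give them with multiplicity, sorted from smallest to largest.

-4, -3, 5

Characteristic polynomial: p(s) = s^3 + 2s^2 - 23s - 60 = (s - 5)(s + 3)(s + 4).
Roots (with multiplicity): -4, -3, 5.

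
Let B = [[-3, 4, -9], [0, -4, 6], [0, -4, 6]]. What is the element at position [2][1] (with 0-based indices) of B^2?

Characteristic polynomial: s^3 + s^2 - 6s = s(s - 2)(s + 3), so the eigenvalues are -3, 0, 2.
s=-3: eigenvector (1, 0, 0).
s=0: eigenvector (-2, 3, 2).
s=2: eigenvector (-1, 1, 1).
P = [[1, -2, -1], [0, 3, 1], [0, 2, 1]], D = diag(-3, 0, 2), P⁻¹ = [[1, 0, 1], [0, 1, -1], [0, -2, 3]].
B² = P·diag(9, 0, 4)·P⁻¹ = [[9, 8, -3], [0, -8, 12], [0, -8, 12]].
The requested entry is -8.

-8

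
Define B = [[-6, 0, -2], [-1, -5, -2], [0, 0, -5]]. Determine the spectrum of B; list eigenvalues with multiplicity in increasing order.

-6, -5, -5

Characteristic polynomial: p(t) = t^3 + 16t^2 + 85t + 150 = (t + 5)^2(t + 6).
Roots (with multiplicity): -6, -5, -5.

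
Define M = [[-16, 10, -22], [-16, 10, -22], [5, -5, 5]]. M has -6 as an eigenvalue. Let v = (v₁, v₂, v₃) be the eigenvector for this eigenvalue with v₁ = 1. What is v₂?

M + 6I = [[-10, 10, -22], [-16, 16, -22], [5, -5, 11]].
Solving (M + 6I)v = 0 gives the eigenspace spanned by (1, 1, 0).
With v₁ = 1, v = (1, 1, 0), so v₂ = 1.

1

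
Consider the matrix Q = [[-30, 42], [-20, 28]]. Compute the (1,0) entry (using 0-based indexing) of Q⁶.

640

Characteristic polynomial: s^2 + 2s = s(s + 2), so the eigenvalues are -2, 0.
s=-2: eigenvector (-3, -2).
s=0: eigenvector (7, 5).
P = [[-3, 7], [-2, 5]], D = diag(-2, 0), P⁻¹ = [[-5, 7], [-2, 3]].
Q⁶ = P·diag(64, 0)·P⁻¹ = [[960, -1344], [640, -896]].
The requested entry is 640.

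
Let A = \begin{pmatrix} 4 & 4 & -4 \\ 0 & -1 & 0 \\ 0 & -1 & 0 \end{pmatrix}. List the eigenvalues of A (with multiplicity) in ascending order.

Characteristic polynomial: p(λ) = λ^3 - 3λ^2 - 4λ = λ(λ - 4)(λ + 1).
Roots (with multiplicity): -1, 0, 4.

-1, 0, 4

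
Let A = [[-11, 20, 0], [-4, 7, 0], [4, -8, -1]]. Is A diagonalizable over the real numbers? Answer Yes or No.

Yes

Characteristic polynomial: p(λ) = λ^3 + 5λ^2 + 7λ + 3 = (λ + 1)^2(λ + 3).
λ = -1 has algebraic multiplicity 2; rank(A + 1I) = 1, so geometric multiplicity = 2.
Every eigenvalue has geometric = algebraic multiplicity, so A is diagonalizable.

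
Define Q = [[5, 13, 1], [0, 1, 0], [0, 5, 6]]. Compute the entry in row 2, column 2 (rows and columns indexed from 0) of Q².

36

Characteristic polynomial: λ^3 - 12λ^2 + 41λ - 30 = (λ - 6)(λ - 5)(λ - 1), so the eigenvalues are 1, 5, 6.
λ=5: eigenvector (1, 0, 0).
λ=1: eigenvector (-3, 1, -1).
λ=6: eigenvector (1, 0, 1).
P = [[1, -3, 1], [0, 1, 0], [0, -1, 1]], D = diag(5, 1, 6), P⁻¹ = [[1, 2, -1], [0, 1, 0], [0, 1, 1]].
Q² = P·diag(25, 1, 36)·P⁻¹ = [[25, 83, 11], [0, 1, 0], [0, 35, 36]].
The requested entry is 36.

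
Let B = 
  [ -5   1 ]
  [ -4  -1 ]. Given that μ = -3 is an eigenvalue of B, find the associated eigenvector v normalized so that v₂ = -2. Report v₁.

-1

B + 3I = [[-2, 1], [-4, 2]].
Solving (B + 3I)v = 0 gives the eigenspace spanned by (-1, -2).
With v₂ = -2, v = (-1, -2), so v₁ = -1.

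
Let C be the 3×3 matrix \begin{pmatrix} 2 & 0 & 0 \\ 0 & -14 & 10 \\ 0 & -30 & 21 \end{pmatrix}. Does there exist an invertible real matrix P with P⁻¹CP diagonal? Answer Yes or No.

Characteristic polynomial: p(t) = t^3 - 9t^2 + 20t - 12 = (t - 6)(t - 2)(t - 1).
All 3 eigenvalues are distinct, so C is diagonalizable.

Yes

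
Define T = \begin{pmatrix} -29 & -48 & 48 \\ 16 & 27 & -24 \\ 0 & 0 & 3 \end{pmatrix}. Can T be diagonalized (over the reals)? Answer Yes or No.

Characteristic polynomial: p(λ) = λ^3 - λ^2 - 21λ + 45 = (λ - 3)^2(λ + 5).
λ = 3 has algebraic multiplicity 2; rank(T − 3I) = 1, so geometric multiplicity = 2.
Every eigenvalue has geometric = algebraic multiplicity, so T is diagonalizable.

Yes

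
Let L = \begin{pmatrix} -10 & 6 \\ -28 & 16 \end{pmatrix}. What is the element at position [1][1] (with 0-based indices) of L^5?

6976

Characteristic polynomial: s^2 - 6s + 8 = (s - 4)(s - 2), so the eigenvalues are 2, 4.
s=2: eigenvector (1, 2).
s=4: eigenvector (3, 7).
P = [[1, 3], [2, 7]], D = diag(2, 4), P⁻¹ = [[7, -3], [-2, 1]].
L⁵ = P·diag(32, 1024)·P⁻¹ = [[-5920, 2976], [-13888, 6976]].
The requested entry is 6976.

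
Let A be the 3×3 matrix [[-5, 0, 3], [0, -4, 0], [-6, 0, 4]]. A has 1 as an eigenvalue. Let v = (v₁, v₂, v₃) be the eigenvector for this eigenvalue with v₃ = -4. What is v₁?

-2

A − 1I = [[-6, 0, 3], [0, -5, 0], [-6, 0, 3]].
Solving (A − 1I)v = 0 gives the eigenspace spanned by (-2, 0, -4).
With v₃ = -4, v = (-2, 0, -4), so v₁ = -2.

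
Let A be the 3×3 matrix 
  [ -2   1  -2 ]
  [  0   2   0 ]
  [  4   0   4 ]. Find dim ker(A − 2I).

1

A − 2I = [[-4, 1, -2], [0, 0, 0], [4, 0, 2]].
This matrix has rank 2, so its null space has dimension 3 − 2 = 1.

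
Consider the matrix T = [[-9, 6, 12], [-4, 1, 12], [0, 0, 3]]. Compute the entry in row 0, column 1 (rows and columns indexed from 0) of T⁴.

Characteristic polynomial: r^3 + 5r^2 - 9r - 45 = (r - 3)(r + 3)(r + 5), so the eigenvalues are -5, -3, 3.
r=-5: eigenvector (3, 2, 0).
r=3: eigenvector (2, 2, 1).
r=-3: eigenvector (1, 1, 0).
P = [[3, 2, 1], [2, 2, 1], [0, 1, 0]], D = diag(-5, 3, -3), P⁻¹ = [[1, -1, 0], [0, 0, 1], [-2, 3, -2]].
T⁴ = P·diag(625, 81, 81)·P⁻¹ = [[1713, -1632, 0], [1088, -1007, 0], [0, 0, 81]].
The requested entry is -1632.

-1632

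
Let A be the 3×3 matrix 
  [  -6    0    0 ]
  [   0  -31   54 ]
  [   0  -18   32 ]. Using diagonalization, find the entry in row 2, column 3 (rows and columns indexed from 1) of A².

Characteristic polynomial: r^3 + 5r^2 - 26r - 120 = (r - 5)(r + 4)(r + 6), so the eigenvalues are -6, -4, 5.
r=-6: eigenvector (1, 0, 0).
r=5: eigenvector (0, -3, -2).
r=-4: eigenvector (0, 2, 1).
P = [[1, 0, 0], [0, -3, 2], [0, -2, 1]], D = diag(-6, 5, -4), P⁻¹ = [[1, 0, 0], [0, 1, -2], [0, 2, -3]].
A² = P·diag(36, 25, 16)·P⁻¹ = [[36, 0, 0], [0, -11, 54], [0, -18, 52]].
The requested entry is 54.

54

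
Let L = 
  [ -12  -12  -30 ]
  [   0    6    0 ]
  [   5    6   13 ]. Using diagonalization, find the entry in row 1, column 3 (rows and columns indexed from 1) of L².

-30

Characteristic polynomial: μ^3 - 7μ^2 + 36 = (μ - 6)(μ - 3)(μ + 2), so the eigenvalues are -2, 3, 6.
μ=-2: eigenvector (3, 0, -1).
μ=6: eigenvector (-4, 1, 2).
μ=3: eigenvector (-2, 0, 1).
P = [[3, -4, -2], [0, 1, 0], [-1, 2, 1]], D = diag(-2, 6, 3), P⁻¹ = [[1, 0, 2], [0, 1, 0], [1, -2, 3]].
L² = P·diag(4, 36, 9)·P⁻¹ = [[-6, -108, -30], [0, 36, 0], [5, 54, 19]].
The requested entry is -30.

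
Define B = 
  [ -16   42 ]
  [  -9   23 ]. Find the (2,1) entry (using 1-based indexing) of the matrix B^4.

-1827

Characteristic polynomial: r^2 - 7r + 10 = (r - 5)(r - 2), so the eigenvalues are 2, 5.
r=2: eigenvector (7, 3).
r=5: eigenvector (2, 1).
P = [[7, 2], [3, 1]], D = diag(2, 5), P⁻¹ = [[1, -2], [-3, 7]].
B⁴ = P·diag(16, 625)·P⁻¹ = [[-3638, 8526], [-1827, 4279]].
The requested entry is -1827.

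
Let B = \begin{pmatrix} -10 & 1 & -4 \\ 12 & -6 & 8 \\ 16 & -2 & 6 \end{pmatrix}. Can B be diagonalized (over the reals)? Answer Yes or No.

Characteristic polynomial: p(r) = r^3 + 10r^2 + 32r + 32 = (r + 2)(r + 4)^2.
r = -4 has algebraic multiplicity 2; rank(B + 4I) = 2, so geometric multiplicity = 1.
Geometric multiplicity < algebraic multiplicity, so B is not diagonalizable.

No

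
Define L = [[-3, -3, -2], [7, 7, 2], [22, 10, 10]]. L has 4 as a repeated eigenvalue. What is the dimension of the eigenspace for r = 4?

1

L − 4I = [[-7, -3, -2], [7, 3, 2], [22, 10, 6]].
This matrix has rank 2, so its null space has dimension 3 − 2 = 1.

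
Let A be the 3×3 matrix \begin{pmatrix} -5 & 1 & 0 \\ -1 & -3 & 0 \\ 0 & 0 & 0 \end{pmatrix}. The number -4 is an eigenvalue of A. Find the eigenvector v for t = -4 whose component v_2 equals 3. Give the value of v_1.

3

A + 4I = [[-1, 1, 0], [-1, 1, 0], [0, 0, 4]].
Solving (A + 4I)v = 0 gives the eigenspace spanned by (3, 3, 0).
With v_2 = 3, v = (3, 3, 0), so v_1 = 3.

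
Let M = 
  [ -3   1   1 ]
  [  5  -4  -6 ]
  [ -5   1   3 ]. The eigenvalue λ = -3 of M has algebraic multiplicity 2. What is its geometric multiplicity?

1

M + 3I = [[0, 1, 1], [5, -1, -6], [-5, 1, 6]].
This matrix has rank 2, so its null space has dimension 3 − 2 = 1.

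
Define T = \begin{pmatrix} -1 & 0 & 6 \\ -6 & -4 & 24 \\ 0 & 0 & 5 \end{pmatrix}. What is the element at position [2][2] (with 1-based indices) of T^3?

Characteristic polynomial: r^3 - 21r - 20 = (r - 5)(r + 1)(r + 4), so the eigenvalues are -4, -1, 5.
r=-1: eigenvector (1, -2, 0).
r=5: eigenvector (1, 2, 1).
r=-4: eigenvector (0, 1, 0).
P = [[1, 1, 0], [-2, 2, 1], [0, 1, 0]], D = diag(-1, 5, -4), P⁻¹ = [[1, 0, -1], [0, 0, 1], [2, 1, -4]].
T³ = P·diag(-1, 125, -64)·P⁻¹ = [[-1, 0, 126], [-126, -64, 504], [0, 0, 125]].
The requested entry is -64.

-64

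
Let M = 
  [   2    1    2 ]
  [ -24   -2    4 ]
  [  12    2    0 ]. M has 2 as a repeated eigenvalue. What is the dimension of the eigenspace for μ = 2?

M − 2I = [[0, 1, 2], [-24, -4, 4], [12, 2, -2]].
This matrix has rank 2, so its null space has dimension 3 − 2 = 1.

1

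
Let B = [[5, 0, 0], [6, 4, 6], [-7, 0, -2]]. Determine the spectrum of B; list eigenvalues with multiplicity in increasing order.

-2, 4, 5

Characteristic polynomial: p(s) = s^3 - 7s^2 + 2s + 40 = (s - 5)(s - 4)(s + 2).
Roots (with multiplicity): -2, 4, 5.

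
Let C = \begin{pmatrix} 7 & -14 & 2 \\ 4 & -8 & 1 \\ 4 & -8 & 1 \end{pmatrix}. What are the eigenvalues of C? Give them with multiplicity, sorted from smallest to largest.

Characteristic polynomial: p(s) = s^3 - s = s(s - 1)(s + 1).
Roots (with multiplicity): -1, 0, 1.

-1, 0, 1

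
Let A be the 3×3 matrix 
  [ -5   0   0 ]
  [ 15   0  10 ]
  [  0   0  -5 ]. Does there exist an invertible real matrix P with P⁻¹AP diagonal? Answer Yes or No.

Characteristic polynomial: p(λ) = λ^3 + 10λ^2 + 25λ = λ(λ + 5)^2.
λ = -5 has algebraic multiplicity 2; rank(A + 5I) = 1, so geometric multiplicity = 2.
Every eigenvalue has geometric = algebraic multiplicity, so A is diagonalizable.

Yes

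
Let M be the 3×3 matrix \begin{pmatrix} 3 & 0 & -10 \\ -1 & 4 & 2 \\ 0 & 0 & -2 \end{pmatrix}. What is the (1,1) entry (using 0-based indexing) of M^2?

16

Characteristic polynomial: λ^3 - 5λ^2 - 2λ + 24 = (λ - 4)(λ - 3)(λ + 2), so the eigenvalues are -2, 3, 4.
λ=3: eigenvector (1, 1, 0).
λ=4: eigenvector (0, 1, 0).
λ=-2: eigenvector (2, 0, 1).
P = [[1, 0, 2], [1, 1, 0], [0, 0, 1]], D = diag(3, 4, -2), P⁻¹ = [[1, 0, -2], [-1, 1, 2], [0, 0, 1]].
M² = P·diag(9, 16, 4)·P⁻¹ = [[9, 0, -10], [-7, 16, 14], [0, 0, 4]].
The requested entry is 16.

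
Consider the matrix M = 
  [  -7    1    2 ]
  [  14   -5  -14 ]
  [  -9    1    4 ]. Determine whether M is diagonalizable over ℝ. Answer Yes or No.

No

Characteristic polynomial: p(t) = t^3 + 8t^2 + 5t - 50 = (t - 2)(t + 5)^2.
t = -5 has algebraic multiplicity 2; rank(M + 5I) = 2, so geometric multiplicity = 1.
Geometric multiplicity < algebraic multiplicity, so M is not diagonalizable.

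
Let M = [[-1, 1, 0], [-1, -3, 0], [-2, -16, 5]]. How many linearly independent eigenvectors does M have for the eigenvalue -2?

1

M + 2I = [[1, 1, 0], [-1, -1, 0], [-2, -16, 7]].
This matrix has rank 2, so its null space has dimension 3 − 2 = 1.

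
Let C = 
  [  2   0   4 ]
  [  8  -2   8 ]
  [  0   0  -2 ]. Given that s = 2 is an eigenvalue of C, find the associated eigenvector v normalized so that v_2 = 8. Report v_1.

4

C − 2I = [[0, 0, 4], [8, -4, 8], [0, 0, -4]].
Solving (C − 2I)v = 0 gives the eigenspace spanned by (4, 8, 0).
With v_2 = 8, v = (4, 8, 0), so v_1 = 4.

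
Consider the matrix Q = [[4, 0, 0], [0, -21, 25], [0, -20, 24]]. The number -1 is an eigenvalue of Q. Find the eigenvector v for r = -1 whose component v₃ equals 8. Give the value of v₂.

10

Q + 1I = [[5, 0, 0], [0, -20, 25], [0, -20, 25]].
Solving (Q + 1I)v = 0 gives the eigenspace spanned by (0, 10, 8).
With v₃ = 8, v = (0, 10, 8), so v₂ = 10.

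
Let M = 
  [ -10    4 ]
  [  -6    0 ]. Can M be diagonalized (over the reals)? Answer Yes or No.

Characteristic polynomial: p(λ) = λ^2 + 10λ + 24 = (λ + 4)(λ + 6).
All 2 eigenvalues are distinct, so M is diagonalizable.

Yes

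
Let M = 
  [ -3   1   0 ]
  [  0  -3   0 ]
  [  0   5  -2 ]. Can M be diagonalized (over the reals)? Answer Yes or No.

Characteristic polynomial: p(s) = s^3 + 8s^2 + 21s + 18 = (s + 2)(s + 3)^2.
s = -3 has algebraic multiplicity 2; rank(M + 3I) = 2, so geometric multiplicity = 1.
Geometric multiplicity < algebraic multiplicity, so M is not diagonalizable.

No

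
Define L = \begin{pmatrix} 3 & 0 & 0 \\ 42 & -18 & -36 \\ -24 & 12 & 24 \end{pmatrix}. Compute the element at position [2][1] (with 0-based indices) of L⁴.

2592

Characteristic polynomial: r^3 - 9r^2 + 18r = r(r - 6)(r - 3), so the eigenvalues are 0, 3, 6.
r=0: eigenvector (0, -2, 1).
r=6: eigenvector (0, -3, 2).
r=3: eigenvector (1, 2, 0).
P = [[0, 0, 1], [-2, -3, 2], [1, 2, 0]], D = diag(0, 6, 3), P⁻¹ = [[4, -2, -3], [-2, 1, 2], [1, 0, 0]].
L⁴ = P·diag(0, 1296, 81)·P⁻¹ = [[81, 0, 0], [7938, -3888, -7776], [-5184, 2592, 5184]].
The requested entry is 2592.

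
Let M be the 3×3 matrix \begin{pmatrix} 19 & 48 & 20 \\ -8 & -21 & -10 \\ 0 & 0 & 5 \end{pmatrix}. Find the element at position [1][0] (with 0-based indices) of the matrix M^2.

Characteristic polynomial: t^3 - 3t^2 - 25t + 75 = (t - 5)(t - 3)(t + 5), so the eigenvalues are -5, 3, 5.
t=3: eigenvector (3, -1, 0).
t=-5: eigenvector (-2, 1, 0).
t=5: eigenvector (2, -1, 1).
P = [[3, -2, 2], [-1, 1, -1], [0, 0, 1]], D = diag(3, -5, 5), P⁻¹ = [[1, 2, 0], [1, 3, 1], [0, 0, 1]].
M² = P·diag(9, 25, 25)·P⁻¹ = [[-23, -96, 0], [16, 57, 0], [0, 0, 25]].
The requested entry is 16.

16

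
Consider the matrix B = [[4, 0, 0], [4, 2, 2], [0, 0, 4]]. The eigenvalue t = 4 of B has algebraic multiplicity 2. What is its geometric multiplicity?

2

B − 4I = [[0, 0, 0], [4, -2, 2], [0, 0, 0]].
This matrix has rank 1, so its null space has dimension 3 − 1 = 2.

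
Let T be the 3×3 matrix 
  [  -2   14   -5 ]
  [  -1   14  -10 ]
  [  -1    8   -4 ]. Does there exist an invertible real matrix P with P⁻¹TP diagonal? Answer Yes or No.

No

Characteristic polynomial: p(s) = s^3 - 8s^2 + 13s - 6 = (s - 6)(s - 1)^2.
s = 1 has algebraic multiplicity 2; rank(T − 1I) = 2, so geometric multiplicity = 1.
Geometric multiplicity < algebraic multiplicity, so T is not diagonalizable.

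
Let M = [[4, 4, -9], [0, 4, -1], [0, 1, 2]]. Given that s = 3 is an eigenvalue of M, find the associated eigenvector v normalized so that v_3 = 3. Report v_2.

M − 3I = [[1, 4, -9], [0, 1, -1], [0, 1, -1]].
Solving (M − 3I)v = 0 gives the eigenspace spanned by (15, 3, 3).
With v_3 = 3, v = (15, 3, 3), so v_2 = 3.

3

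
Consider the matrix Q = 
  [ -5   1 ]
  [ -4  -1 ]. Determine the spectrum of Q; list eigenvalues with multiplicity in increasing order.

-3, -3

Characteristic polynomial: p(λ) = λ^2 + 6λ + 9 = (λ + 3)^2.
Roots (with multiplicity): -3, -3.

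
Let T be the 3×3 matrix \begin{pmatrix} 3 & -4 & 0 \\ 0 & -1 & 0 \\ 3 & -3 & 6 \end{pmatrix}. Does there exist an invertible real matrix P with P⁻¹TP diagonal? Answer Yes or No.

Characteristic polynomial: p(r) = r^3 - 8r^2 + 9r + 18 = (r - 6)(r - 3)(r + 1).
All 3 eigenvalues are distinct, so T is diagonalizable.

Yes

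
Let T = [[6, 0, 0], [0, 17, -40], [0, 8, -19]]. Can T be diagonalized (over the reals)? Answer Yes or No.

Yes

Characteristic polynomial: p(μ) = μ^3 - 4μ^2 - 15μ + 18 = (μ - 6)(μ - 1)(μ + 3).
All 3 eigenvalues are distinct, so T is diagonalizable.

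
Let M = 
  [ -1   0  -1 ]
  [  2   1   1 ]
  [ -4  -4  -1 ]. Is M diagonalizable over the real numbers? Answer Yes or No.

No

Characteristic polynomial: p(r) = r^3 + r^2 - r - 1 = (r - 1)(r + 1)^2.
r = -1 has algebraic multiplicity 2; rank(M + 1I) = 2, so geometric multiplicity = 1.
Geometric multiplicity < algebraic multiplicity, so M is not diagonalizable.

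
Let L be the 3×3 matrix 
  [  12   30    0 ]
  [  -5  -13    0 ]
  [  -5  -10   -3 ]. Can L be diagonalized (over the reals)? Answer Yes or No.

Characteristic polynomial: p(s) = s^3 + 4s^2 - 3s - 18 = (s - 2)(s + 3)^2.
s = -3 has algebraic multiplicity 2; rank(L + 3I) = 1, so geometric multiplicity = 2.
Every eigenvalue has geometric = algebraic multiplicity, so L is diagonalizable.

Yes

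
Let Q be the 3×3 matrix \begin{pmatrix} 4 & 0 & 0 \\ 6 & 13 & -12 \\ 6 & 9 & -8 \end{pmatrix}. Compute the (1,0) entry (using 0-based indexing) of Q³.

Characteristic polynomial: t^3 - 9t^2 + 24t - 16 = (t - 4)^2(t - 1), so the eigenvalues are 1, 4, 4.
t=1: eigenvector (0, 1, 1).
t=4: eigenvector (1, 2, 2).
t=4: eigenvector (2, 0, 1).
P = [[0, 1, 2], [1, 2, 0], [1, 2, 1]], D = diag(1, 4, 4), P⁻¹ = [[-2, -3, 4], [1, 2, -2], [0, -1, 1]].
Q³ = P·diag(1, 64, 64)·P⁻¹ = [[64, 0, 0], [126, 253, -252], [126, 189, -188]].
The requested entry is 126.

126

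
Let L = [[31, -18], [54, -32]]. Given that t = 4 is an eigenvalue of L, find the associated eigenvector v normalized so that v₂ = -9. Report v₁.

L − 4I = [[27, -18], [54, -36]].
Solving (L − 4I)v = 0 gives the eigenspace spanned by (-6, -9).
With v₂ = -9, v = (-6, -9), so v₁ = -6.

-6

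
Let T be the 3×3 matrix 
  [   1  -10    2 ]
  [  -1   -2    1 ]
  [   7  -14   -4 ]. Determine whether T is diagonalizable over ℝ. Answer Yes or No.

Characteristic polynomial: p(λ) = λ^3 + 5λ^2 - 8λ - 48 = (λ - 3)(λ + 4)^2.
λ = -4 has algebraic multiplicity 2; rank(T + 4I) = 2, so geometric multiplicity = 1.
Geometric multiplicity < algebraic multiplicity, so T is not diagonalizable.

No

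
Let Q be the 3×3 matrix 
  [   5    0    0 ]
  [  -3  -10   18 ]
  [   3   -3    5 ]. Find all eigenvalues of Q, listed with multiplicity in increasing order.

-4, -1, 5

Characteristic polynomial: p(s) = s^3 - 21s - 20 = (s - 5)(s + 1)(s + 4).
Roots (with multiplicity): -4, -1, 5.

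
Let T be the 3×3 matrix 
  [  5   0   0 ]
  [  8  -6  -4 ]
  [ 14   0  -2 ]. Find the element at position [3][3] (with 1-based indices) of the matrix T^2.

Characteristic polynomial: r^3 + 3r^2 - 28r - 60 = (r - 5)(r + 2)(r + 6), so the eigenvalues are -6, -2, 5.
r=-6: eigenvector (0, 1, 0).
r=-2: eigenvector (0, 1, -1).
r=5: eigenvector (1, 0, 2).
P = [[0, 0, 1], [1, 1, 0], [0, -1, 2]], D = diag(-6, -2, 5), P⁻¹ = [[-2, 1, 1], [2, 0, -1], [1, 0, 0]].
T² = P·diag(36, 4, 25)·P⁻¹ = [[25, 0, 0], [-64, 36, 32], [42, 0, 4]].
The requested entry is 4.

4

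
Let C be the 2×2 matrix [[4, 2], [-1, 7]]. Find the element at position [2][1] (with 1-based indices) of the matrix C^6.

-31031

Characteristic polynomial: t^2 - 11t + 30 = (t - 6)(t - 5), so the eigenvalues are 5, 6.
t=5: eigenvector (2, 1).
t=6: eigenvector (1, 1).
P = [[2, 1], [1, 1]], D = diag(5, 6), P⁻¹ = [[1, -1], [-1, 2]].
C⁶ = P·diag(15625, 46656)·P⁻¹ = [[-15406, 62062], [-31031, 77687]].
The requested entry is -31031.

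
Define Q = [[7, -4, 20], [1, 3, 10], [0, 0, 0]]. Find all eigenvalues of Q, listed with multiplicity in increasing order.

0, 5, 5

Characteristic polynomial: p(μ) = μ^3 - 10μ^2 + 25μ = μ(μ - 5)^2.
Roots (with multiplicity): 0, 5, 5.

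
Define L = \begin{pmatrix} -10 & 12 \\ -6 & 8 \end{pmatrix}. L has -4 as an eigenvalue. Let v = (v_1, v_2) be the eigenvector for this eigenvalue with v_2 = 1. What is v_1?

2

L + 4I = [[-6, 12], [-6, 12]].
Solving (L + 4I)v = 0 gives the eigenspace spanned by (2, 1).
With v_2 = 1, v = (2, 1), so v_1 = 2.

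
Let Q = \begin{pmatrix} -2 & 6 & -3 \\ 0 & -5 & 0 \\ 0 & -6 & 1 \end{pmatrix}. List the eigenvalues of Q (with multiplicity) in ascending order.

-5, -2, 1

Characteristic polynomial: p(μ) = μ^3 + 6μ^2 + 3μ - 10 = (μ - 1)(μ + 2)(μ + 5).
Roots (with multiplicity): -5, -2, 1.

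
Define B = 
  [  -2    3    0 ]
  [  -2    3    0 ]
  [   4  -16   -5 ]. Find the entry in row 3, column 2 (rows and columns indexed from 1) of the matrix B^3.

-256

Characteristic polynomial: λ^3 + 4λ^2 - 5λ = λ(λ - 1)(λ + 5), so the eigenvalues are -5, 0, 1.
λ=0: eigenvector (3, 2, -4).
λ=1: eigenvector (1, 1, -2).
λ=-5: eigenvector (0, 0, 1).
P = [[3, 1, 0], [2, 1, 0], [-4, -2, 1]], D = diag(0, 1, -5), P⁻¹ = [[1, -1, 0], [-2, 3, 0], [0, 2, 1]].
B³ = P·diag(0, 1, -125)·P⁻¹ = [[-2, 3, 0], [-2, 3, 0], [4, -256, -125]].
The requested entry is -256.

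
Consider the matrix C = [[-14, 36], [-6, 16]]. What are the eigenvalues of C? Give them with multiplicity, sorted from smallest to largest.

-2, 4

Characteristic polynomial: p(λ) = λ^2 - 2λ - 8 = (λ - 4)(λ + 2).
Roots (with multiplicity): -2, 4.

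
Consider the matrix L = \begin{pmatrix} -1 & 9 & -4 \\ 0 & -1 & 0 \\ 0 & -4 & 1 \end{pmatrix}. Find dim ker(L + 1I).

1

L + 1I = [[0, 9, -4], [0, 0, 0], [0, -4, 2]].
This matrix has rank 2, so its null space has dimension 3 − 2 = 1.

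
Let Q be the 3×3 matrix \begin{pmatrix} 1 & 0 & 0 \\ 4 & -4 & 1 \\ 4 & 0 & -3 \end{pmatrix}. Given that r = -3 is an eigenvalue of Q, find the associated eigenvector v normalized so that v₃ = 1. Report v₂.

1

Q + 3I = [[4, 0, 0], [4, -1, 1], [4, 0, 0]].
Solving (Q + 3I)v = 0 gives the eigenspace spanned by (0, 1, 1).
With v₃ = 1, v = (0, 1, 1), so v₂ = 1.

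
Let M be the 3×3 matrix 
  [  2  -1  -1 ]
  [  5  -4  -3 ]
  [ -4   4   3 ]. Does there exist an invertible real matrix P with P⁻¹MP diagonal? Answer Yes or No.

Characteristic polynomial: p(t) = t^3 - t^2 - t + 1 = (t - 1)^2(t + 1).
t = 1 has algebraic multiplicity 2; rank(M − 1I) = 2, so geometric multiplicity = 1.
Geometric multiplicity < algebraic multiplicity, so M is not diagonalizable.

No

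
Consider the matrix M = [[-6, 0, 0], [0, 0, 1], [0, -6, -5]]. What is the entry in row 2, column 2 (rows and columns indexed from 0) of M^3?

Characteristic polynomial: t^3 + 11t^2 + 36t + 36 = (t + 2)(t + 3)(t + 6), so the eigenvalues are -6, -3, -2.
t=-6: eigenvector (1, 0, 0).
t=-2: eigenvector (0, 1, -2).
t=-3: eigenvector (0, -1, 3).
P = [[1, 0, 0], [0, 1, -1], [0, -2, 3]], D = diag(-6, -2, -3), P⁻¹ = [[1, 0, 0], [0, 3, 1], [0, 2, 1]].
M³ = P·diag(-216, -8, -27)·P⁻¹ = [[-216, 0, 0], [0, 30, 19], [0, -114, -65]].
The requested entry is -65.

-65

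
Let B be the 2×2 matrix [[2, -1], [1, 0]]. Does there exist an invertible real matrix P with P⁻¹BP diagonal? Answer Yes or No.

No

Characteristic polynomial: p(t) = t^2 - 2t + 1 = (t - 1)^2.
t = 1 has algebraic multiplicity 2; rank(B − 1I) = 1, so geometric multiplicity = 1.
Geometric multiplicity < algebraic multiplicity, so B is not diagonalizable.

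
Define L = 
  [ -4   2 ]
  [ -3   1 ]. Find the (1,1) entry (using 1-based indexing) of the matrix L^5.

Characteristic polynomial: s^2 + 3s + 2 = (s + 1)(s + 2), so the eigenvalues are -2, -1.
s=-2: eigenvector (1, 1).
s=-1: eigenvector (2, 3).
P = [[1, 2], [1, 3]], D = diag(-2, -1), P⁻¹ = [[3, -2], [-1, 1]].
L⁵ = P·diag(-32, -1)·P⁻¹ = [[-94, 62], [-93, 61]].
The requested entry is -94.

-94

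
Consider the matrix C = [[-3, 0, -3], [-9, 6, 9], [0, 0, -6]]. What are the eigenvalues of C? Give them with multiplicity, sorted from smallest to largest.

Characteristic polynomial: p(s) = s^3 + 3s^2 - 36s - 108 = (s - 6)(s + 3)(s + 6).
Roots (with multiplicity): -6, -3, 6.

-6, -3, 6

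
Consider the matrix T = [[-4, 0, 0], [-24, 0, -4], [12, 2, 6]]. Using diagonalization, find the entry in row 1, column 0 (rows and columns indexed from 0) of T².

Characteristic polynomial: s^3 - 2s^2 - 16s + 32 = (s - 4)(s - 2)(s + 4), so the eigenvalues are -4, 2, 4.
s=-4: eigenvector (1, 4, -2).
s=2: eigenvector (0, 2, -1).
s=4: eigenvector (0, -1, 1).
P = [[1, 0, 0], [4, 2, -1], [-2, -1, 1]], D = diag(-4, 2, 4), P⁻¹ = [[1, 0, 0], [-2, 1, 1], [0, 1, 2]].
T² = P·diag(16, 4, 16)·P⁻¹ = [[16, 0, 0], [48, -8, -24], [-24, 12, 28]].
The requested entry is 48.

48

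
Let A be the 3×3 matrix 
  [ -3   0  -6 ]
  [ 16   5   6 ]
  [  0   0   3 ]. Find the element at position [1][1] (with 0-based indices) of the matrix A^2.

25

Characteristic polynomial: r^3 - 5r^2 - 9r + 45 = (r - 5)(r - 3)(r + 3), so the eigenvalues are -3, 3, 5.
r=-3: eigenvector (1, -2, 0).
r=5: eigenvector (0, 1, 0).
r=3: eigenvector (-1, 5, 1).
P = [[1, 0, -1], [-2, 1, 5], [0, 0, 1]], D = diag(-3, 5, 3), P⁻¹ = [[1, 0, 1], [2, 1, -3], [0, 0, 1]].
A² = P·diag(9, 25, 9)·P⁻¹ = [[9, 0, 0], [32, 25, -48], [0, 0, 9]].
The requested entry is 25.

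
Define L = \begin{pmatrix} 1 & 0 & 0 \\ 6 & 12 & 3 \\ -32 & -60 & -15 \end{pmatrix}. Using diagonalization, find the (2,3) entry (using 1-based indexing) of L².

-9

Characteristic polynomial: μ^3 + 2μ^2 - 3μ = μ(μ - 1)(μ + 3), so the eigenvalues are -3, 0, 1.
μ=1: eigenvector (1, 0, -2).
μ=0: eigenvector (0, 1, -4).
μ=-3: eigenvector (0, -1, 5).
P = [[1, 0, 0], [0, 1, -1], [-2, -4, 5]], D = diag(1, 0, -3), P⁻¹ = [[1, 0, 0], [2, 5, 1], [2, 4, 1]].
L² = P·diag(1, 0, 9)·P⁻¹ = [[1, 0, 0], [-18, -36, -9], [88, 180, 45]].
The requested entry is -9.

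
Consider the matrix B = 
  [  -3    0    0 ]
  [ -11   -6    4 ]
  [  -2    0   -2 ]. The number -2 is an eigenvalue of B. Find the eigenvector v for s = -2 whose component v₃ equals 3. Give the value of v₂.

3

B + 2I = [[-1, 0, 0], [-11, -4, 4], [-2, 0, 0]].
Solving (B + 2I)v = 0 gives the eigenspace spanned by (0, 3, 3).
With v₃ = 3, v = (0, 3, 3), so v₂ = 3.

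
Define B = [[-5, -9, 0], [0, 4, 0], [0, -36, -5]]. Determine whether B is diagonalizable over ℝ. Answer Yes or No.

Characteristic polynomial: p(r) = r^3 + 6r^2 - 15r - 100 = (r - 4)(r + 5)^2.
r = -5 has algebraic multiplicity 2; rank(B + 5I) = 1, so geometric multiplicity = 2.
Every eigenvalue has geometric = algebraic multiplicity, so B is diagonalizable.

Yes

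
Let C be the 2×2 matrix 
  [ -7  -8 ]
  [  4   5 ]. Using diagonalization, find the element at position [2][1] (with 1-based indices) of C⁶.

Characteristic polynomial: r^2 + 2r - 3 = (r - 1)(r + 3), so the eigenvalues are -3, 1.
r=1: eigenvector (1, -1).
r=-3: eigenvector (2, -1).
P = [[1, 2], [-1, -1]], D = diag(1, -3), P⁻¹ = [[-1, -2], [1, 1]].
C⁶ = P·diag(1, 729)·P⁻¹ = [[1457, 1456], [-728, -727]].
The requested entry is -728.

-728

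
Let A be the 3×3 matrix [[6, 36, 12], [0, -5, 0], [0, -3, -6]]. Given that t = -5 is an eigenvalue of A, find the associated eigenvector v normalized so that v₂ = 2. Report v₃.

-6

A + 5I = [[11, 36, 12], [0, 0, 0], [0, -3, -1]].
Solving (A + 5I)v = 0 gives the eigenspace spanned by (0, 2, -6).
With v₂ = 2, v = (0, 2, -6), so v₃ = -6.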